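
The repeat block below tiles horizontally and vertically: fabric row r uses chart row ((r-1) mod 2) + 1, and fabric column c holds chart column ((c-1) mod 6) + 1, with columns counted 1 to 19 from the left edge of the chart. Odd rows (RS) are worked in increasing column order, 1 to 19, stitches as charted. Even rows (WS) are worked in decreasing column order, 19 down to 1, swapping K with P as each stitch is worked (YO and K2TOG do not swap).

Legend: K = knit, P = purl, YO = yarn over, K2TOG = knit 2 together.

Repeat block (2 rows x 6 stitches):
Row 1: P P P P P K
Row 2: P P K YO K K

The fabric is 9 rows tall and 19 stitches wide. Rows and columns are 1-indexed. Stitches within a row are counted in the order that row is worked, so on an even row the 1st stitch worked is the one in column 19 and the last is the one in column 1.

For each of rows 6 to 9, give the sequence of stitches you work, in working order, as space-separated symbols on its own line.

Row 6: chart row 2, WS - tiled (columns 1-19): P P K YO K K P P K YO K K P P K YO K K P; work from column 19 back to 1 with K<->P swapped.
Row 7: chart row 1, RS - tile across columns 1-19 and work as-is.
Row 8: chart row 2, WS - tiled (columns 1-19): P P K YO K K P P K YO K K P P K YO K K P; work from column 19 back to 1 with K<->P swapped.
Row 9: chart row 1, RS - tile across columns 1-19 and work as-is.

Result:
K P P YO P K K P P YO P K K P P YO P K K
P P P P P K P P P P P K P P P P P K P
K P P YO P K K P P YO P K K P P YO P K K
P P P P P K P P P P P K P P P P P K P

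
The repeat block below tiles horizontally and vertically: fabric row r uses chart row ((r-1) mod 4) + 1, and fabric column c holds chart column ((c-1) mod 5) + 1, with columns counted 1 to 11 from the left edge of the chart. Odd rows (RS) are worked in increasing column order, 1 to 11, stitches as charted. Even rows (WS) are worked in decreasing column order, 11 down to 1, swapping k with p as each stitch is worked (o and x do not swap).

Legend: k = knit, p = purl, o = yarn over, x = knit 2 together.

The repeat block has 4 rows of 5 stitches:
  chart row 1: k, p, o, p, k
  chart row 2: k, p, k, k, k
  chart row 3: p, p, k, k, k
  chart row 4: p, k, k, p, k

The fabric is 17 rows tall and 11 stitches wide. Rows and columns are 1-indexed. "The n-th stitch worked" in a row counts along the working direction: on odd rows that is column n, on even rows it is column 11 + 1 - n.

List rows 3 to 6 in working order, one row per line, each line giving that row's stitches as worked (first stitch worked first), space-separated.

Row 3: chart row 3, RS - tile across columns 1-11 and work as-is.
Row 4: chart row 4, WS - tiled (columns 1-11): p k k p k p k k p k p; work from column 11 back to 1 with k<->p swapped.
Row 5: chart row 1, RS - tile across columns 1-11 and work as-is.
Row 6: chart row 2, WS - tiled (columns 1-11): k p k k k k p k k k k; work from column 11 back to 1 with k<->p swapped.

== ROWS AS WORKED ==
p p k k k p p k k k p
k p k p p k p k p p k
k p o p k k p o p k k
p p p p k p p p p k p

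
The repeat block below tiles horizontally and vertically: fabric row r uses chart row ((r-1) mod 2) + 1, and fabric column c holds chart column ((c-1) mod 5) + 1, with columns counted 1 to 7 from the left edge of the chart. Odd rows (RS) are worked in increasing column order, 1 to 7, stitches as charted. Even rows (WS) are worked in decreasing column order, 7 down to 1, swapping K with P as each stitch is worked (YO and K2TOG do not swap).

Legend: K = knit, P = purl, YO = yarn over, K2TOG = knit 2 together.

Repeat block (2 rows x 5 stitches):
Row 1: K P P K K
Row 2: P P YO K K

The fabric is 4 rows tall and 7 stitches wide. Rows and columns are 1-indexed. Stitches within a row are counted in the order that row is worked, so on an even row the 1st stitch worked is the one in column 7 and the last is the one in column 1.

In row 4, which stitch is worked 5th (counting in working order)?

Row 4: (4-1) mod 2 = 1, so use chart row 2. Even row -> WS.
Chart row 2 tiled across columns 1-7: P P YO K K P P
WS row: flip the tiled sequence (start at column 7) and apply K<->P; YO and K2TOG stay.
Row 4 as worked: K K P P YO K K
The 5th stitch worked is YO.

Result:
YO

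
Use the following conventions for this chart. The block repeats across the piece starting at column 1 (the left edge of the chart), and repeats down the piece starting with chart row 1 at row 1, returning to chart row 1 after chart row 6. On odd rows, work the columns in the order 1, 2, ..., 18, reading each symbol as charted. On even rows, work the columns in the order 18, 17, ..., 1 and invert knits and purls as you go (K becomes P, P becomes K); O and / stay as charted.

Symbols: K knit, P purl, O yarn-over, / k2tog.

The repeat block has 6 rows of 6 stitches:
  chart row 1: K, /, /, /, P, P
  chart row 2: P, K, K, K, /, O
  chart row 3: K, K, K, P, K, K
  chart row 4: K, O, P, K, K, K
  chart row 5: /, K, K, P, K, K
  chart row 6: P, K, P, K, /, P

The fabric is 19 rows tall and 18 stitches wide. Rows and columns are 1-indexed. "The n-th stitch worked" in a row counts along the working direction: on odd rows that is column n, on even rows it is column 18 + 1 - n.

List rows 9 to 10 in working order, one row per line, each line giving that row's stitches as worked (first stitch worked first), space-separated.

Row 9: chart row 3, RS - tile across columns 1-18 and work as-is.
Row 10: chart row 4, WS - tiled (columns 1-18): K O P K K K K O P K K K K O P K K K; work from column 18 back to 1 with K<->P swapped.

Rows as worked:
K K K P K K K K K P K K K K K P K K
P P P K O P P P P K O P P P P K O P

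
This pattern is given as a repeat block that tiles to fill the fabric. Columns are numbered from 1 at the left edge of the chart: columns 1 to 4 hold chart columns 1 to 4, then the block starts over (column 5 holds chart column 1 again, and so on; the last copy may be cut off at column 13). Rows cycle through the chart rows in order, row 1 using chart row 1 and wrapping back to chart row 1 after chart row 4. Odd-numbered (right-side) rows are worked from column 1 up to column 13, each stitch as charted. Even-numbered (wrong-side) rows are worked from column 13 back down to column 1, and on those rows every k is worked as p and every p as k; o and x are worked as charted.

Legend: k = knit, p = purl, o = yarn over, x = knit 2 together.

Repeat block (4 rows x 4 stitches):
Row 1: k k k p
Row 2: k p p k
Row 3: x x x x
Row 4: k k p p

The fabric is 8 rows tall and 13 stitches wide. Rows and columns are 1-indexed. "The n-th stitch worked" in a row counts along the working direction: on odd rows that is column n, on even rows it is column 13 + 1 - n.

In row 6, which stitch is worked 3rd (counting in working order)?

Row 6: (6-1) mod 4 = 1, so use chart row 2. Even row -> WS.
Chart row 2 tiled across columns 1-13: k p p k k p p k k p p k k
WS row: flip the tiled sequence (start at column 13) and apply k<->p; o and x stay.
Row 6 as worked: p p k k p p k k p p k k p
Stitch 3 in working order -> k

Result:
k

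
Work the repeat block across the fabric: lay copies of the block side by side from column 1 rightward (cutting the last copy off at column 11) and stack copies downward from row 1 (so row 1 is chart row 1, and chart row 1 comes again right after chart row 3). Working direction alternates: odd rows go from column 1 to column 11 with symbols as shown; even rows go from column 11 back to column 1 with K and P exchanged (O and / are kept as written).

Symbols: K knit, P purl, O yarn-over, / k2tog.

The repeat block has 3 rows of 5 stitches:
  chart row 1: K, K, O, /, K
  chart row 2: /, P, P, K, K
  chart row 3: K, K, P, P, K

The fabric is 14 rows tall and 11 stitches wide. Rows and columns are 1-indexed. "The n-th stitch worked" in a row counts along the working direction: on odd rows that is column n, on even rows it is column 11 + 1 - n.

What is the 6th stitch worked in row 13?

== STITCH ==
K

Derivation:
Row 13: (13-1) mod 3 = 0, so use chart row 1. Odd row -> RS.
Chart row 1 tiled across columns 1-11: K K O / K K K O / K K
RS: work column 1 to column 11, symbols as charted — the tiled row is the row as worked.
The 6th stitch worked is K.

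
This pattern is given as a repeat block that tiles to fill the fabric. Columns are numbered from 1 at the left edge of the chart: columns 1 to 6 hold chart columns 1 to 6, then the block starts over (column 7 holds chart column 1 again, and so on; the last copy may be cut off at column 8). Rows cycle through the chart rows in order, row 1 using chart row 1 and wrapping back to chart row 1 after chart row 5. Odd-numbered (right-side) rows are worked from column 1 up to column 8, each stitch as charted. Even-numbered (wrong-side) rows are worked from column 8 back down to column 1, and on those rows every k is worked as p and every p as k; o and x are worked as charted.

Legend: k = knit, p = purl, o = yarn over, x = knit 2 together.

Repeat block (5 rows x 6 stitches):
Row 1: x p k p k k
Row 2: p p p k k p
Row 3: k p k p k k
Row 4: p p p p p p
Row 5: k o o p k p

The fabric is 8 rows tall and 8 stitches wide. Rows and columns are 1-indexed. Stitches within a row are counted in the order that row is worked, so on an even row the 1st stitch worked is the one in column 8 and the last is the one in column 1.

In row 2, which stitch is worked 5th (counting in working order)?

For row 2: chart row = ((2-1) mod 5) + 1 = 2; this is a WS (even) row.
Chart row 2 tiled across columns 1-8: p p p k k p p p
WS row: flip the tiled sequence (start at column 8) and apply k<->p; o and x stay.
Row 2 as worked: k k k p p k k k
Counting 5 along the worked row gives p.

== STITCH ==
p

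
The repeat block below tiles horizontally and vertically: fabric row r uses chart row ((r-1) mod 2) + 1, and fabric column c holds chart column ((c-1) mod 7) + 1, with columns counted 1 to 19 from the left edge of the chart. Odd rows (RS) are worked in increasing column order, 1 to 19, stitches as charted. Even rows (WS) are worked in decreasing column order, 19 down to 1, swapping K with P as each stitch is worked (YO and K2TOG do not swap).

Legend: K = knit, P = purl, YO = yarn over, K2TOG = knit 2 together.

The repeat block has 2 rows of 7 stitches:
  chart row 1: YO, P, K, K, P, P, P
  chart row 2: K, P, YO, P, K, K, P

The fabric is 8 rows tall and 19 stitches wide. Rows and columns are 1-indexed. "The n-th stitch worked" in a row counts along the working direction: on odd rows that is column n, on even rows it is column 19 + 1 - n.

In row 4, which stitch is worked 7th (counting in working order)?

Result:
P

Derivation:
Row 4 uses chart row ((4-1) mod 2)+1 = 2. Row 4 is even, so WS.
Chart row 2 tiled across columns 1-19: K P YO P K K P K P YO P K K P K P YO P K
WS row: flip the tiled sequence (start at column 19) and apply K<->P; YO and K2TOG stay.
Row 4 as worked: P K YO K P K P P K YO K P K P P K YO K P
Stitch 7 in working order -> P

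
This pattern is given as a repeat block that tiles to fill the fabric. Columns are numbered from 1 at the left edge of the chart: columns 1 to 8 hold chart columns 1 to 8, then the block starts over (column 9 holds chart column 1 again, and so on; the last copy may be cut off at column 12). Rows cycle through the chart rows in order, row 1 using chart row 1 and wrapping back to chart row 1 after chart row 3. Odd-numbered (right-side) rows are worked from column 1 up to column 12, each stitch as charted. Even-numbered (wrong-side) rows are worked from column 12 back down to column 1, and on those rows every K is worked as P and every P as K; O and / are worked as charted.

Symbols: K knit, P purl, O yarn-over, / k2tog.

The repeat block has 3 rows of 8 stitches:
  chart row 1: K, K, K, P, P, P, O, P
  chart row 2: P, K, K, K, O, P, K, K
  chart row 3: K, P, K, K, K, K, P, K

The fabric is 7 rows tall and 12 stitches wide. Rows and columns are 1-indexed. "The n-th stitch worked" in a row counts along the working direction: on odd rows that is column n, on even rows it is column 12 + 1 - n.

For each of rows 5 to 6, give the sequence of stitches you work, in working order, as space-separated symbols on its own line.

== ROWS AS WORKED ==
P K K K O P K K P K K K
P P K P P K P P P P K P

Derivation:
Row 5: chart row 2, RS - tile across columns 1-12 and work as-is.
Row 6: chart row 3, WS - tiled (columns 1-12): K P K K K K P K K P K K; work from column 12 back to 1 with K<->P swapped.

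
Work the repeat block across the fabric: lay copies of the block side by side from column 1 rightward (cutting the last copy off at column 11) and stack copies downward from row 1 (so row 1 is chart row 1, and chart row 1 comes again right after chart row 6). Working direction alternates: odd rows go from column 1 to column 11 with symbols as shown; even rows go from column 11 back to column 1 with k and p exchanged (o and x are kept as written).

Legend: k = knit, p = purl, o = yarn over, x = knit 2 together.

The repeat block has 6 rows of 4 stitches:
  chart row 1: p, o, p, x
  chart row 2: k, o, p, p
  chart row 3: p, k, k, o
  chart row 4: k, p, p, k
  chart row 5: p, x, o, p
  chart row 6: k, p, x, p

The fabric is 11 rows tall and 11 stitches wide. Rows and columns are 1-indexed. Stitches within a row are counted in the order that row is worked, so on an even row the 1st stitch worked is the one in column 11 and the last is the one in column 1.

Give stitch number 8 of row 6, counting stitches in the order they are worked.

For row 6: chart row = ((6-1) mod 6) + 1 = 6; this is a WS (even) row.
Chart row 6 tiled across columns 1-11: k p x p k p x p k p x
WS: work from column 11 back to column 1 (reverse the tiled row), swapping k<->p (o and x unchanged).
Row 6 as worked: x k p k x k p k x k p
The 8th stitch worked is k.

Stitch:
k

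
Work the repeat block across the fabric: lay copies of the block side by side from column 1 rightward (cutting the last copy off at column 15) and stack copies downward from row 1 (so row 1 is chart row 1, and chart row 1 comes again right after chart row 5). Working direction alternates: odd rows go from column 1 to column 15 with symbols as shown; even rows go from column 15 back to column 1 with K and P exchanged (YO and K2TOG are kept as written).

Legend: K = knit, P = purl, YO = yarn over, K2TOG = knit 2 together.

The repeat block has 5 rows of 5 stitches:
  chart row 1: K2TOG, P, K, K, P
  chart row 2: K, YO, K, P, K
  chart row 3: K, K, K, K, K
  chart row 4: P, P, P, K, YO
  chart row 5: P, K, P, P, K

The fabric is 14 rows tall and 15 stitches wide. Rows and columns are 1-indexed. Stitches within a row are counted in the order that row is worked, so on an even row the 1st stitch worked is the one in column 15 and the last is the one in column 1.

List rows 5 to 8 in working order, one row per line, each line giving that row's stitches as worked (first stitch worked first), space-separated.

Result:
P K P P K P K P P K P K P P K
K P P K K2TOG K P P K K2TOG K P P K K2TOG
K YO K P K K YO K P K K YO K P K
P P P P P P P P P P P P P P P

Derivation:
Row 5: chart row 5, RS - tile across columns 1-15 and work as-is.
Row 6: chart row 1, WS - tiled (columns 1-15): K2TOG P K K P K2TOG P K K P K2TOG P K K P; work from column 15 back to 1 with K<->P swapped.
Row 7: chart row 2, RS - tile across columns 1-15 and work as-is.
Row 8: chart row 3, WS - tiled (columns 1-15): K K K K K K K K K K K K K K K; work from column 15 back to 1 with K<->P swapped.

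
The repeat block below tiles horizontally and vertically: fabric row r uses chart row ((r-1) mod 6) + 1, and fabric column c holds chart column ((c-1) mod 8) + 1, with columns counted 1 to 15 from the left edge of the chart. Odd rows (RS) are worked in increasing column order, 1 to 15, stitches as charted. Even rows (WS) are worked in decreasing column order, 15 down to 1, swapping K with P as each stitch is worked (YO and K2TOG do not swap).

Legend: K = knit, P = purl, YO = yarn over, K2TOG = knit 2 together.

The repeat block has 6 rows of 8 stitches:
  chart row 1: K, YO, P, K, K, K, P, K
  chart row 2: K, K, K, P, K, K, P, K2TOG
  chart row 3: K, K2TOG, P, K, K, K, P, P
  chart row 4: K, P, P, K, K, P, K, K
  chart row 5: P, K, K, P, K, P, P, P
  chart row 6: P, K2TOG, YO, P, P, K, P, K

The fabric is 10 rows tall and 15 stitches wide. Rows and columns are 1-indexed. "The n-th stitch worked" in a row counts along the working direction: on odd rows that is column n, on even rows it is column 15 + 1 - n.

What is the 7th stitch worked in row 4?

Result:
P

Derivation:
Row 4 uses chart row ((4-1) mod 6)+1 = 4. Row 4 is even, so WS.
Chart row 4 tiled across columns 1-15: K P P K K P K K K P P K K P K
WS row: flip the tiled sequence (start at column 15) and apply K<->P; YO and K2TOG stay.
Row 4 as worked: P K P P K K P P P K P P K K P
Stitch 7 in working order -> P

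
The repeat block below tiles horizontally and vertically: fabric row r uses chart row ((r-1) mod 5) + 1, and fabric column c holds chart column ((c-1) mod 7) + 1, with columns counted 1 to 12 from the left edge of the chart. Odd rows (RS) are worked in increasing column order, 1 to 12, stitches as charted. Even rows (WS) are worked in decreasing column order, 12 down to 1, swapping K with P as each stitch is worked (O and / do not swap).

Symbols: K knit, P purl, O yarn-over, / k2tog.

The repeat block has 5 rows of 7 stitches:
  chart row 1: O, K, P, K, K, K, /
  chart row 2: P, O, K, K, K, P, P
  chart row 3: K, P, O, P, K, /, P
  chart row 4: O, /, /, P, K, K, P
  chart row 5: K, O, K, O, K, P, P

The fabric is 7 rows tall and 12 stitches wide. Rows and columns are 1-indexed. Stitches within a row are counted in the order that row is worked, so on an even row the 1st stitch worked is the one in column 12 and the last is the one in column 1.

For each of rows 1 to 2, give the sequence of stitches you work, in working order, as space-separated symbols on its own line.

== ROWS AS WORKED ==
O K P K K K / O K P K K
P P P O K K K P P P O K

Derivation:
Row 1: chart row 1, RS - tile across columns 1-12 and work as-is.
Row 2: chart row 2, WS - tiled (columns 1-12): P O K K K P P P O K K K; work from column 12 back to 1 with K<->P swapped.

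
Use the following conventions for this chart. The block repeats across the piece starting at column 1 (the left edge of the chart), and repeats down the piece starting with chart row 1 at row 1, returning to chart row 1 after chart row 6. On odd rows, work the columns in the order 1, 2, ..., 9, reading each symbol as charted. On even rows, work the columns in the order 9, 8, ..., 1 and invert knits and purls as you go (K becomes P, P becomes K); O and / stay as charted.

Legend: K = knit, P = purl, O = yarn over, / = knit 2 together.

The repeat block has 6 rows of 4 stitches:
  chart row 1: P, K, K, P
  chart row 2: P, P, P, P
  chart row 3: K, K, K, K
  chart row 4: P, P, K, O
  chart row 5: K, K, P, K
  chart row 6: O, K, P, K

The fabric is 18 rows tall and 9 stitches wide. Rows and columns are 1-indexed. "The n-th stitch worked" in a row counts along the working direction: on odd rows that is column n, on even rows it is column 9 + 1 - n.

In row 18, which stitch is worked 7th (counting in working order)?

Result:
K

Derivation:
Row 18 uses chart row ((18-1) mod 6)+1 = 6. Row 18 is even, so WS.
Chart row 6 tiled across columns 1-9: O K P K O K P K O
Wrong side: read the tiled row from column 9 down to 1 and exchange K with P (leave O, /).
Row 18 as worked: O P K P O P K P O
Stitch 7 in working order -> K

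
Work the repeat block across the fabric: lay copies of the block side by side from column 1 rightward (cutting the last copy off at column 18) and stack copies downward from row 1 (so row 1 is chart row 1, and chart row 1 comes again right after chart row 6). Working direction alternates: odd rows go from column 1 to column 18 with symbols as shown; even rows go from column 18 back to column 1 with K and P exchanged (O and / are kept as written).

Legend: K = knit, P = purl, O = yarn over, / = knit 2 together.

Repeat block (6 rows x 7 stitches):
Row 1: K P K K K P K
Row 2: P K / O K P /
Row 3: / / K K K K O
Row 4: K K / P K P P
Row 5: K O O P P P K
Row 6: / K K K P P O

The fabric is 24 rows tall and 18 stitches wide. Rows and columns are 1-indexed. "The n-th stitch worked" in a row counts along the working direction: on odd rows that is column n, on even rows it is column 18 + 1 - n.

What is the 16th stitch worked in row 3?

For row 3: chart row = ((3-1) mod 6) + 1 = 3; this is a RS (odd) row.
Chart row 3 tiled across columns 1-18: / / K K K K O / / K K K K O / / K K
RS row: no reversal, no swap; stitch n worked = column n.
The 16th stitch worked is /.

Result:
/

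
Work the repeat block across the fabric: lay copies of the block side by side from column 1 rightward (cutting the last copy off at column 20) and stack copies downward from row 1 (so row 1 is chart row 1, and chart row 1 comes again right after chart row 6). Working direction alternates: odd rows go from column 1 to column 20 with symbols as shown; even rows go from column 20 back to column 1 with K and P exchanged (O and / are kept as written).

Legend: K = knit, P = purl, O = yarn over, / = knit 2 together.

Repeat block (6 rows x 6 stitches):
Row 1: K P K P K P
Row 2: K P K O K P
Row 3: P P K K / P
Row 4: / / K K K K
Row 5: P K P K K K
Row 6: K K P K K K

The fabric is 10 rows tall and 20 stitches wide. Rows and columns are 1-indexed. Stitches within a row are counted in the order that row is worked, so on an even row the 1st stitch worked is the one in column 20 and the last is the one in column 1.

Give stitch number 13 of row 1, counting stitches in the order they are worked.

Row 1: (1-1) mod 6 = 0, so use chart row 1. Odd row -> RS.
Chart row 1 tiled across columns 1-20: K P K P K P K P K P K P K P K P K P K P
RS row: no reversal, no swap; stitch n worked = column n.
Stitch 13 in working order -> K

== STITCH ==
K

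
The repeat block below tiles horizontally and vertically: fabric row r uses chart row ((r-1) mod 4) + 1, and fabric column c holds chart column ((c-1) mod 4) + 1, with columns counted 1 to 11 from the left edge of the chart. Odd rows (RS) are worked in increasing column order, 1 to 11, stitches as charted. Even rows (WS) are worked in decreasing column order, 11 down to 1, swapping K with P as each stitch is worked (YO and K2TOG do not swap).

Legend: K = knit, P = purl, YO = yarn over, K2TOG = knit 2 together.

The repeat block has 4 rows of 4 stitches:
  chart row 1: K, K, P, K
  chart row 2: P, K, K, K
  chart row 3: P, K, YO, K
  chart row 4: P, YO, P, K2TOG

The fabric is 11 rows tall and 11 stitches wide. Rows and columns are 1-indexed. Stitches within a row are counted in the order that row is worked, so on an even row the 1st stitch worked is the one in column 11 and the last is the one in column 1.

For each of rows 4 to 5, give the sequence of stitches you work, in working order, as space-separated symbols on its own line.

Rows as worked:
K YO K K2TOG K YO K K2TOG K YO K
K K P K K K P K K K P

Derivation:
Row 4: chart row 4, WS - tiled (columns 1-11): P YO P K2TOG P YO P K2TOG P YO P; work from column 11 back to 1 with K<->P swapped.
Row 5: chart row 1, RS - tile across columns 1-11 and work as-is.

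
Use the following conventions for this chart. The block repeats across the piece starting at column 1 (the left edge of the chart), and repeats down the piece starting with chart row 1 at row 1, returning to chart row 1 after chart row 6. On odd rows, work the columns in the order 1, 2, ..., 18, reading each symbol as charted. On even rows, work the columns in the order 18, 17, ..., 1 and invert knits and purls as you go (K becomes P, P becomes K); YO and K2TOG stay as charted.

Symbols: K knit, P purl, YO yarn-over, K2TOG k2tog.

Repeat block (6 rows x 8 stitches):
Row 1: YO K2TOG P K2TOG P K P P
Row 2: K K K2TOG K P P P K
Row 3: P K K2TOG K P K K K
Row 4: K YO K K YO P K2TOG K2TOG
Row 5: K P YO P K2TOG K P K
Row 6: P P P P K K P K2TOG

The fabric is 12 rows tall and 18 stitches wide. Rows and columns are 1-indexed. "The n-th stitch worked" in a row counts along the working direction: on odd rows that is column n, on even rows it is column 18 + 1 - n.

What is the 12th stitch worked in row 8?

For row 8: chart row = ((8-1) mod 6) + 1 = 2; this is a WS (even) row.
Chart row 2 tiled across columns 1-18: K K K2TOG K P P P K K K K2TOG K P P P K K K
WS row: flip the tiled sequence (start at column 18) and apply K<->P; YO and K2TOG stay.
Row 8 as worked: P P P K K K P K2TOG P P P K K K P K2TOG P P
The 12th stitch worked is K.

Result:
K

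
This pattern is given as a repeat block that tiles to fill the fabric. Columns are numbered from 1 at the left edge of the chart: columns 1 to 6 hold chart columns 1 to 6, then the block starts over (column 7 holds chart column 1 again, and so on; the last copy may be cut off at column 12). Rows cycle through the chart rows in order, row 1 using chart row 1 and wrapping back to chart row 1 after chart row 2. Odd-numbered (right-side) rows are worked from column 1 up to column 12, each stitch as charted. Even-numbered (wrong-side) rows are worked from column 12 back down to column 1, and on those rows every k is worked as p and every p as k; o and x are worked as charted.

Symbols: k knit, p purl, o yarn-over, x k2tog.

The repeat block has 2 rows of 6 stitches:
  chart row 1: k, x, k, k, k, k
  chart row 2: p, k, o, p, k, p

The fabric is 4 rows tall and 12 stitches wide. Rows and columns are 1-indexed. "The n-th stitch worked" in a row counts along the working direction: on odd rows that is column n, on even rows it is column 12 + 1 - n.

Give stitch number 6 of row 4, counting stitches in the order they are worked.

== STITCH ==
k

Derivation:
Row 4 uses chart row ((4-1) mod 2)+1 = 2. Row 4 is even, so WS.
Chart row 2 tiled across columns 1-12: p k o p k p p k o p k p
WS: work from column 12 back to column 1 (reverse the tiled row), swapping k<->p (o and x unchanged).
Row 4 as worked: k p k o p k k p k o p k
Counting 6 along the worked row gives k.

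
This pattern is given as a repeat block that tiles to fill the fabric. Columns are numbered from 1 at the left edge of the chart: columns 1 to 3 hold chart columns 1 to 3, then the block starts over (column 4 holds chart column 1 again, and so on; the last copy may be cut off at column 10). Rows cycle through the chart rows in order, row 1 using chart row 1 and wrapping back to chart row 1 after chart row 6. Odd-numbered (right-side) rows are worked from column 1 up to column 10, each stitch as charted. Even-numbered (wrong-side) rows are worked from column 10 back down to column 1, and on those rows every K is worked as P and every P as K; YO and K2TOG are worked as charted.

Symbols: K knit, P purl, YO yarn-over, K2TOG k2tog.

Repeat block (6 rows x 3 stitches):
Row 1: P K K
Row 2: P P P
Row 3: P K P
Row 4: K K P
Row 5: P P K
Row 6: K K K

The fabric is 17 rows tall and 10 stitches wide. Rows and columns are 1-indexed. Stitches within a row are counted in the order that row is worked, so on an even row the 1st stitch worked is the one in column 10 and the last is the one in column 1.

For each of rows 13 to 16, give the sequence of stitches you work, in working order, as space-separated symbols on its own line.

Result:
P K K P K K P K K P
K K K K K K K K K K
P K P P K P P K P P
P K P P K P P K P P

Derivation:
Row 13: chart row 1, RS - tile across columns 1-10 and work as-is.
Row 14: chart row 2, WS - tiled (columns 1-10): P P P P P P P P P P; work from column 10 back to 1 with K<->P swapped.
Row 15: chart row 3, RS - tile across columns 1-10 and work as-is.
Row 16: chart row 4, WS - tiled (columns 1-10): K K P K K P K K P K; work from column 10 back to 1 with K<->P swapped.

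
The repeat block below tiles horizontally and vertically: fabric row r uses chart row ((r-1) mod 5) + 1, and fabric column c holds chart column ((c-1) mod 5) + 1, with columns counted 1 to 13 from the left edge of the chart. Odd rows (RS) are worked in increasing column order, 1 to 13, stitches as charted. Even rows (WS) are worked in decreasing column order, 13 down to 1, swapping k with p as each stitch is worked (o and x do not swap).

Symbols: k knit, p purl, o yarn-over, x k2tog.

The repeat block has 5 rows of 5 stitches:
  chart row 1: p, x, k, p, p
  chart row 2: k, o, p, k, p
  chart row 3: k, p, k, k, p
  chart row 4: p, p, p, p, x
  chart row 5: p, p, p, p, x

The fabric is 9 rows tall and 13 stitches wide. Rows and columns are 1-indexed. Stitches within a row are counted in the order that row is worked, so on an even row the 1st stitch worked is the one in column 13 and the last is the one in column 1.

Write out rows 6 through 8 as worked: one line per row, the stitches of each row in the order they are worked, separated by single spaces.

Row 6: chart row 1, WS - tiled (columns 1-13): p x k p p p x k p p p x k; work from column 13 back to 1 with k<->p swapped.
Row 7: chart row 2, RS - tile across columns 1-13 and work as-is.
Row 8: chart row 3, WS - tiled (columns 1-13): k p k k p k p k k p k p k; work from column 13 back to 1 with k<->p swapped.

== ROWS AS WORKED ==
p x k k k p x k k k p x k
k o p k p k o p k p k o p
p k p k p p k p k p p k p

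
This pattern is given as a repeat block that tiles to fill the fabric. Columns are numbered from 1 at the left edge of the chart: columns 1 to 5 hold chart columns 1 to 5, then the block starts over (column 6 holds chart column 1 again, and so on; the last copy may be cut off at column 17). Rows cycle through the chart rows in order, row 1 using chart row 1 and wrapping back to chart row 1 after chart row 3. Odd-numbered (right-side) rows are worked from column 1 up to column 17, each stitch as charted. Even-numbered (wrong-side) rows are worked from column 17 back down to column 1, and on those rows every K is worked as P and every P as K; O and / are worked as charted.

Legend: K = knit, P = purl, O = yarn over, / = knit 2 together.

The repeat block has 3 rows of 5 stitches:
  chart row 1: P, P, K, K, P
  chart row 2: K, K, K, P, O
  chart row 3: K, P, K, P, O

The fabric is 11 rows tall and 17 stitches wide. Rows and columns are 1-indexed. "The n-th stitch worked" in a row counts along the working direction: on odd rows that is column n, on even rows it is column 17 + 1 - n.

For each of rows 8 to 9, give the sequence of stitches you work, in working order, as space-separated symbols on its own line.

Result:
P P O K P P P O K P P P O K P P P
K P K P O K P K P O K P K P O K P

Derivation:
Row 8: chart row 2, WS - tiled (columns 1-17): K K K P O K K K P O K K K P O K K; work from column 17 back to 1 with K<->P swapped.
Row 9: chart row 3, RS - tile across columns 1-17 and work as-is.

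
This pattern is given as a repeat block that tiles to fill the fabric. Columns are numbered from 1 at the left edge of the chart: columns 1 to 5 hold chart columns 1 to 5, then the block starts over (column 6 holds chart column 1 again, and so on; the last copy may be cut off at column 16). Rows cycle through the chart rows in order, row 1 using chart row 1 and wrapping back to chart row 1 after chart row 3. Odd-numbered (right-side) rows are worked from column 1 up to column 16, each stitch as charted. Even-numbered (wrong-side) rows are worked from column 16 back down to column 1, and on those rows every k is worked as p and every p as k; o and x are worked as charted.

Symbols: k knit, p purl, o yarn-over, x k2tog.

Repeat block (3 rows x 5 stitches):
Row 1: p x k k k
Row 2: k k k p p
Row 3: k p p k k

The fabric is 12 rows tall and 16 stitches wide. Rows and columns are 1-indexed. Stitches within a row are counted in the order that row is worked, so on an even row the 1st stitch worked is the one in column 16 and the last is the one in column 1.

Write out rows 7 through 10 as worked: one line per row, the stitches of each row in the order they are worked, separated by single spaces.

== ROWS AS WORKED ==
p x k k k p x k k k p x k k k p
p k k p p p k k p p p k k p p p
k p p k k k p p k k k p p k k k
k p p p x k p p p x k p p p x k

Derivation:
Row 7: chart row 1, RS - tile across columns 1-16 and work as-is.
Row 8: chart row 2, WS - tiled (columns 1-16): k k k p p k k k p p k k k p p k; work from column 16 back to 1 with k<->p swapped.
Row 9: chart row 3, RS - tile across columns 1-16 and work as-is.
Row 10: chart row 1, WS - tiled (columns 1-16): p x k k k p x k k k p x k k k p; work from column 16 back to 1 with k<->p swapped.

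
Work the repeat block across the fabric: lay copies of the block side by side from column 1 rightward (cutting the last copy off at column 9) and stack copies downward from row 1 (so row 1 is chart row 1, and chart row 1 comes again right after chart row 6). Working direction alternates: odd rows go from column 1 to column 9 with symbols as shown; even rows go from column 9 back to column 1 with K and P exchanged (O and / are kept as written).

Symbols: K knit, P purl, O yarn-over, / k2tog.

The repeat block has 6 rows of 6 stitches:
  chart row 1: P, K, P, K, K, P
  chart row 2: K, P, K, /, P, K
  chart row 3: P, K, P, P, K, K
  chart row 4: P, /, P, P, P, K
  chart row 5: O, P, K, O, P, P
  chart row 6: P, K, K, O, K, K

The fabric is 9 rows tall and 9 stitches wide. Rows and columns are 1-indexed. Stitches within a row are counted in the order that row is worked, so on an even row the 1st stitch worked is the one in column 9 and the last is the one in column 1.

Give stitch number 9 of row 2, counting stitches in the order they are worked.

Result:
P

Derivation:
Row 2: (2-1) mod 6 = 1, so use chart row 2. Even row -> WS.
Chart row 2 tiled across columns 1-9: K P K / P K K P K
Wrong side: read the tiled row from column 9 down to 1 and exchange K with P (leave O, /).
Row 2 as worked: P K P P K / P K P
The 9th stitch worked is P.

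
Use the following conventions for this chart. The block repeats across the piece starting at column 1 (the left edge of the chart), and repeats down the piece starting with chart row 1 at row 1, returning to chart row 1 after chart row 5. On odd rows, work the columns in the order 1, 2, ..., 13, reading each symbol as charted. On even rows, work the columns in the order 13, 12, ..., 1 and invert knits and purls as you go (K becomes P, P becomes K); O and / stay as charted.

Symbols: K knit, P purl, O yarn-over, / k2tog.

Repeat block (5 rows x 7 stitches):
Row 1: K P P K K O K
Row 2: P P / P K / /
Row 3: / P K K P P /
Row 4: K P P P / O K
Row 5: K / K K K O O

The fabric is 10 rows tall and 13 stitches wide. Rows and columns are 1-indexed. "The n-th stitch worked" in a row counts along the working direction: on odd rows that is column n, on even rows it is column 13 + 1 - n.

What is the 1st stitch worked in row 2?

Row 2: (2-1) mod 5 = 1, so use chart row 2. Even row -> WS.
Chart row 2 tiled across columns 1-13: P P / P K / / P P / P K /
Wrong side: read the tiled row from column 13 down to 1 and exchange K with P (leave O, /).
Row 2 as worked: / P K / K K / / P K / K K
Counting 1 along the worked row gives /.

Stitch:
/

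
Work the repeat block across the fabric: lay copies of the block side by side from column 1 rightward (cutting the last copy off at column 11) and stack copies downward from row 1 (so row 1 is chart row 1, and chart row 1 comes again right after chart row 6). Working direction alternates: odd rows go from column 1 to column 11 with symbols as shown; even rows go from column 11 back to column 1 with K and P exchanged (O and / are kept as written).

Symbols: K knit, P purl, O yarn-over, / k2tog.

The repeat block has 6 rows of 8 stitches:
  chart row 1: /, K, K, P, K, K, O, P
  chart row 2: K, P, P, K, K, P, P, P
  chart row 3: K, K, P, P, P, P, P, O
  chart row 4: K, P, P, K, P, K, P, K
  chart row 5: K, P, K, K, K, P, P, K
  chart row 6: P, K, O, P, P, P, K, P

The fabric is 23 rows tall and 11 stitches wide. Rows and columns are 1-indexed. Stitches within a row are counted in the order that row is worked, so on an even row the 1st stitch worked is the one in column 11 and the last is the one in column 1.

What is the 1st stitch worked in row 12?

Row 12: (12-1) mod 6 = 5, so use chart row 6. Even row -> WS.
Chart row 6 tiled across columns 1-11: P K O P P P K P P K O
Wrong side: read the tiled row from column 11 down to 1 and exchange K with P (leave O, /).
Row 12 as worked: O P K K P K K K O P K
The 1st stitch worked is O.

== STITCH ==
O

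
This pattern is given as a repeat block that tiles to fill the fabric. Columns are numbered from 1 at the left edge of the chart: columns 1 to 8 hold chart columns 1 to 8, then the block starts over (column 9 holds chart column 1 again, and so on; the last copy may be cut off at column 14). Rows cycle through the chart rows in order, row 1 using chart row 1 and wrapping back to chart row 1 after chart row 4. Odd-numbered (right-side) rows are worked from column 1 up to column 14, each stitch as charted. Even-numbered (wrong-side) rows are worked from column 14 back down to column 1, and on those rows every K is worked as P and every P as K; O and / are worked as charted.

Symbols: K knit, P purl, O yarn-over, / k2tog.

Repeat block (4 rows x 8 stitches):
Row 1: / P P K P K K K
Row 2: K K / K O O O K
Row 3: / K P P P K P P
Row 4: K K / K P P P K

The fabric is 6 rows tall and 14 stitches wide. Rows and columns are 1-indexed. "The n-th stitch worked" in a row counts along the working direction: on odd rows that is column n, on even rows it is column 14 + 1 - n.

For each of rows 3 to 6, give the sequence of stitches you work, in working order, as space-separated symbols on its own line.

Row 3: chart row 3, RS - tile across columns 1-14 and work as-is.
Row 4: chart row 4, WS - tiled (columns 1-14): K K / K P P P K K K / K P P; work from column 14 back to 1 with K<->P swapped.
Row 5: chart row 1, RS - tile across columns 1-14 and work as-is.
Row 6: chart row 2, WS - tiled (columns 1-14): K K / K O O O K K K / K O O; work from column 14 back to 1 with K<->P swapped.

Result:
/ K P P P K P P / K P P P K
K K P / P P P K K K P / P P
/ P P K P K K K / P P K P K
O O P / P P P O O O P / P P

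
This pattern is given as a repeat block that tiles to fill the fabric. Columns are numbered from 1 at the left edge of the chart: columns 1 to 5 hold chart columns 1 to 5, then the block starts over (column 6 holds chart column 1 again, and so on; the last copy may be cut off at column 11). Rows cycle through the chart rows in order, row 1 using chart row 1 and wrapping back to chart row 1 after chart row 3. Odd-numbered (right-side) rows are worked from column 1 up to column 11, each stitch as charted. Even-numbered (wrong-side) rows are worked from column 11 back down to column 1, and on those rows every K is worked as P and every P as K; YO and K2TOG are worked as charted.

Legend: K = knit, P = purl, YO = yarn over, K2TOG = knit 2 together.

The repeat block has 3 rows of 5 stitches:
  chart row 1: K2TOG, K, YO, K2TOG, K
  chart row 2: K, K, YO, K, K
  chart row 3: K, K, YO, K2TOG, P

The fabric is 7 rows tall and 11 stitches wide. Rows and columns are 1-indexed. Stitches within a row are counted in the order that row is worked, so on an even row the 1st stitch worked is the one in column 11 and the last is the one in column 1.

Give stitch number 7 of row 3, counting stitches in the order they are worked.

Row 3 uses chart row ((3-1) mod 3)+1 = 3. Row 3 is odd, so RS.
Chart row 3 tiled across columns 1-11: K K YO K2TOG P K K YO K2TOG P K
RS: work column 1 to column 11, symbols as charted — the tiled row is the row as worked.
Counting 7 along the worked row gives K.

Result:
K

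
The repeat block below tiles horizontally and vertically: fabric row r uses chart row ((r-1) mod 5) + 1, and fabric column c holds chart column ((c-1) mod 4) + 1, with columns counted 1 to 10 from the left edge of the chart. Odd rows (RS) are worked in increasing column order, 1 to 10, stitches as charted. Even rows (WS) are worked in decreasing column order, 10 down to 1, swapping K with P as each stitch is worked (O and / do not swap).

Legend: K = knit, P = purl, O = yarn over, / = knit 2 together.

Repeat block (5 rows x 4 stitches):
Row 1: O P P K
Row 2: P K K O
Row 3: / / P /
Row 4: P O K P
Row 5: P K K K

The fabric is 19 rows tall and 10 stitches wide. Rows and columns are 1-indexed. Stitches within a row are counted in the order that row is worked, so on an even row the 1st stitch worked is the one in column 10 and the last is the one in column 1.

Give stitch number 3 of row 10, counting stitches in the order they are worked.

Result:
P

Derivation:
Row 10: (10-1) mod 5 = 4, so use chart row 5. Even row -> WS.
Chart row 5 tiled across columns 1-10: P K K K P K K K P K
WS row: flip the tiled sequence (start at column 10) and apply K<->P; O and / stay.
Row 10 as worked: P K P P P K P P P K
The 3rd stitch worked is P.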